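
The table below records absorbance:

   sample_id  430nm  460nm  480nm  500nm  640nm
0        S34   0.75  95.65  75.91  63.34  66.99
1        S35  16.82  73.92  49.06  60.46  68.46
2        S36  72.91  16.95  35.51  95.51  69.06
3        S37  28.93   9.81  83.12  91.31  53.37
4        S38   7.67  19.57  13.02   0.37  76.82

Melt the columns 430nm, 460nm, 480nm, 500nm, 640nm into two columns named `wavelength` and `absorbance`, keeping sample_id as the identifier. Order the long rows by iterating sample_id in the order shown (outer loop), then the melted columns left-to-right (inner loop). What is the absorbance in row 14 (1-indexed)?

95.51

25 rows total (5 × 5). Row 14: index ⌊(14-1)/5⌋ = 2 into sample_id → S36; (14-1) mod 5 = 3 into the melted columns → 500nm.
So row 14 is (S36, 500nm, 95.51); absorbance = 95.51.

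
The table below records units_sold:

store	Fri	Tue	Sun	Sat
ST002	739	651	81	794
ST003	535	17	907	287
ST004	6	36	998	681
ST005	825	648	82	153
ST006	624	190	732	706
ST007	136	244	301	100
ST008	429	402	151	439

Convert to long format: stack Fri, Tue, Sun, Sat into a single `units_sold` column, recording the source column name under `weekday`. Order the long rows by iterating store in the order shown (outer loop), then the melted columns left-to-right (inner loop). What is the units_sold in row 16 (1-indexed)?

153

28 rows total (7 × 4). Row 16: index ⌊(16-1)/4⌋ = 3 into store → ST005; (16-1) mod 4 = 3 into the melted columns → Sat.
So row 16 is (ST005, Sat, 153); units_sold = 153.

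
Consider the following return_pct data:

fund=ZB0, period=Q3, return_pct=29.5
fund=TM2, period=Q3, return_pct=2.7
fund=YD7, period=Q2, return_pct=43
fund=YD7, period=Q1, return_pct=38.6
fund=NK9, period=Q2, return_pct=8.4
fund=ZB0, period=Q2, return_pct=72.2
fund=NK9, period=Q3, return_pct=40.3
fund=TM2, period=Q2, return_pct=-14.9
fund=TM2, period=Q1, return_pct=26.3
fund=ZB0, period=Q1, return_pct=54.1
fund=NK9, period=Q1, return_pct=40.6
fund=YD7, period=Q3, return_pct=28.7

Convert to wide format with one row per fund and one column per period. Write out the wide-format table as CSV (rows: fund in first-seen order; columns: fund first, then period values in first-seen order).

Columns: fund plus the 3 distinct period values (Q3, Q2, Q1).
For example, row ZB0 column Q3 takes return_pct=29.5 from the long row (ZB0, Q3).

fund,Q3,Q2,Q1
ZB0,29.5,72.2,54.1
TM2,2.7,-14.9,26.3
YD7,28.7,43,38.6
NK9,40.3,8.4,40.6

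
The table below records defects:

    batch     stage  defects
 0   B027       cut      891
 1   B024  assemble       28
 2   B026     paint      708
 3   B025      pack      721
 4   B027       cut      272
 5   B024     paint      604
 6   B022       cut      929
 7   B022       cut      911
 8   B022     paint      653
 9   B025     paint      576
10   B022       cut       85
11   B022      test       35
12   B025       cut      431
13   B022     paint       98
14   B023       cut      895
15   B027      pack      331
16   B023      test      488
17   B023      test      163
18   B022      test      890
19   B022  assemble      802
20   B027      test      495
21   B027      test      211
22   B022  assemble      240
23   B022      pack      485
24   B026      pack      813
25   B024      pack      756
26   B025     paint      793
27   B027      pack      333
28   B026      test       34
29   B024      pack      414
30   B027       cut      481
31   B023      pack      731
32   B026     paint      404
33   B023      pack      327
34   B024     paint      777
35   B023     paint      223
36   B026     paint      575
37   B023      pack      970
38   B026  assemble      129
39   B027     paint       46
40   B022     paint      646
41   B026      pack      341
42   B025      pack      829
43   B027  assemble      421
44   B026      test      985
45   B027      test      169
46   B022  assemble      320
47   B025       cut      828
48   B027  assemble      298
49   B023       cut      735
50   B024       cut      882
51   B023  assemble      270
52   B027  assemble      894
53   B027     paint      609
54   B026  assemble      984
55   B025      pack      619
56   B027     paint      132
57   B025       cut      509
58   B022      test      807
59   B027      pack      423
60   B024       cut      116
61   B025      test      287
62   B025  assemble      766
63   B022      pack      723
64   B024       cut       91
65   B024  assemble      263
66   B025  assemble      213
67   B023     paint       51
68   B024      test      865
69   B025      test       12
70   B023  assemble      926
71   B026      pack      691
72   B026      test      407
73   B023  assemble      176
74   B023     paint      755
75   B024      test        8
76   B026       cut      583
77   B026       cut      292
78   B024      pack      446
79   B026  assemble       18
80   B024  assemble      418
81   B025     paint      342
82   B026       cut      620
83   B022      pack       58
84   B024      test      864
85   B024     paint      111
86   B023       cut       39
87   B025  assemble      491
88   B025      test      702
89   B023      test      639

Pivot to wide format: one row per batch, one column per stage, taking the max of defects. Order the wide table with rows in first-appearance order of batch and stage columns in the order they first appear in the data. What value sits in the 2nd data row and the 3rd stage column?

777

With rows in first-appearance order of batch, row 2 is batch=B024. stage columns in first-appearance order: cut, assemble, paint, pack, test; column 3 is paint.
Long rows with batch=B024, stage=paint: max(604, 777, 111) = 777.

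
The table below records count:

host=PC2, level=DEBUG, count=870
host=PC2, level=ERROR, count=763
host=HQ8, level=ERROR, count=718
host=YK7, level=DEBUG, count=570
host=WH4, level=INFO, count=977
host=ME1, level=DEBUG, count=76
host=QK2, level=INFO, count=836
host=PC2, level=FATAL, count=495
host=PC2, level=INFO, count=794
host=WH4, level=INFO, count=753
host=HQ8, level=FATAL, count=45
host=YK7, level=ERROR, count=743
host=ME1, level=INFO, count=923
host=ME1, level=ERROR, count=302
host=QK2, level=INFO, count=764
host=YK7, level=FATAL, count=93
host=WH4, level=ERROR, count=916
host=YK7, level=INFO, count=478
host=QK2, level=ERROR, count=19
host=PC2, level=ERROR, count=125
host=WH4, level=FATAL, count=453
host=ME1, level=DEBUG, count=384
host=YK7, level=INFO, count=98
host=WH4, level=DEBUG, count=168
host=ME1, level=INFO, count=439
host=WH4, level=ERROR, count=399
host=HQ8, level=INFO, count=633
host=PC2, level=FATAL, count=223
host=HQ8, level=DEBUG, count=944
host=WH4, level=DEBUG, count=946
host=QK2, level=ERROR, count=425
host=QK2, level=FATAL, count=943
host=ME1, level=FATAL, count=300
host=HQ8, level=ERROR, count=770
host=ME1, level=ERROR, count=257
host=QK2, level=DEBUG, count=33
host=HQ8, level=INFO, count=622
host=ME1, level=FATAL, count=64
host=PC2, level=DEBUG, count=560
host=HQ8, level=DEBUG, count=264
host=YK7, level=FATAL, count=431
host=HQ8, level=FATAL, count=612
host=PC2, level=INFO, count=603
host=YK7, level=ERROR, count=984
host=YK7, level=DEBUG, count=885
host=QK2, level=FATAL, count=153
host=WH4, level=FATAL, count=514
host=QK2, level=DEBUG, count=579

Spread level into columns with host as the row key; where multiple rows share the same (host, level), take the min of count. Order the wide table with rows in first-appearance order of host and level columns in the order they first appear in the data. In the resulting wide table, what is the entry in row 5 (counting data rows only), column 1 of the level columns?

With rows in first-appearance order of host, row 5 is host=ME1. level columns in first-appearance order: DEBUG, ERROR, INFO, FATAL; column 1 is DEBUG.
Long rows with host=ME1, level=DEBUG: min(76, 384) = 76.

76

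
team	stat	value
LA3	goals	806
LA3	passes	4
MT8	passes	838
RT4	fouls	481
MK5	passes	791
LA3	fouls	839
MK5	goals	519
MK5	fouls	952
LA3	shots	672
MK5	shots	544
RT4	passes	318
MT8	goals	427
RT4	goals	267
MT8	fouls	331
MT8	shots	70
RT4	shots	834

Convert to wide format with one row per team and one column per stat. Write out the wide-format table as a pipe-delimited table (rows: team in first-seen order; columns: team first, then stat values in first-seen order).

| team | goals | passes | fouls | shots |
| LA3 | 806 | 4 | 839 | 672 |
| MT8 | 427 | 838 | 331 | 70 |
| RT4 | 267 | 318 | 481 | 834 |
| MK5 | 519 | 791 | 952 | 544 |

Columns: team plus the 4 distinct stat values (goals, passes, fouls, shots).
For example, row LA3 column goals takes value=806 from the long row (LA3, goals).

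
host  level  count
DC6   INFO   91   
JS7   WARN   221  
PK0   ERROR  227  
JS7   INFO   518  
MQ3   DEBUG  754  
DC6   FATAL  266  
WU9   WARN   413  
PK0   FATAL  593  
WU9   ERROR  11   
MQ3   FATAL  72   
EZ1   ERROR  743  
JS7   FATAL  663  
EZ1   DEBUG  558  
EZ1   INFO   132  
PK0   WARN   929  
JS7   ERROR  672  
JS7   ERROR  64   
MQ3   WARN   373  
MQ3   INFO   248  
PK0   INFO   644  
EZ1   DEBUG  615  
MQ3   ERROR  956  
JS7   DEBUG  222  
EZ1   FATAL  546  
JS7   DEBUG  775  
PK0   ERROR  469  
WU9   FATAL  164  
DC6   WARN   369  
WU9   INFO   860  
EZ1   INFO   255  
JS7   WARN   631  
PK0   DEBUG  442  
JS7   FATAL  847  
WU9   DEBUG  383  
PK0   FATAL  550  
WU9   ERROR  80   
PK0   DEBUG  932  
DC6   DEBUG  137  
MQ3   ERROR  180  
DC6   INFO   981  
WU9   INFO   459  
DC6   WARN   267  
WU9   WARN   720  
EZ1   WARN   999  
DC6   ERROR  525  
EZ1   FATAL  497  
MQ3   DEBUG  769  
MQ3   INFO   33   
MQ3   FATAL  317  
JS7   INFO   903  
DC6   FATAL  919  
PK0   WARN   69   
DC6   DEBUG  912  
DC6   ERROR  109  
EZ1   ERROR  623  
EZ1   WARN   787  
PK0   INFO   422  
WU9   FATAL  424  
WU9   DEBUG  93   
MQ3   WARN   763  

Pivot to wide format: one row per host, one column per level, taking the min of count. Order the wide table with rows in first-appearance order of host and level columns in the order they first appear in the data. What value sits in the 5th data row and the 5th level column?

With rows in first-appearance order of host, row 5 is host=WU9. level columns in first-appearance order: INFO, WARN, ERROR, DEBUG, FATAL; column 5 is FATAL.
Long rows with host=WU9, level=FATAL: min(164, 424) = 164.

164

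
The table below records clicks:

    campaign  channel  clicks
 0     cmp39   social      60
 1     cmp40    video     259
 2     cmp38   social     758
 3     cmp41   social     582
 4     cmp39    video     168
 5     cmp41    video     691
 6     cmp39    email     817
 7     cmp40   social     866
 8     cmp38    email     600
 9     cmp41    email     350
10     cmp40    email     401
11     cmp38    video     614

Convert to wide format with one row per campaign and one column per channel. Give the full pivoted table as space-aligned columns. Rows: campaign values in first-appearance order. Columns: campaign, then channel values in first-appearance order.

campaign  social  video  email
cmp39     60      168    817  
cmp40     866     259    401  
cmp38     758     614    600  
cmp41     582     691    350  

Columns: campaign plus the 3 distinct channel values (social, video, email).
For example, row cmp39 column social takes clicks=60 from the long row (cmp39, social).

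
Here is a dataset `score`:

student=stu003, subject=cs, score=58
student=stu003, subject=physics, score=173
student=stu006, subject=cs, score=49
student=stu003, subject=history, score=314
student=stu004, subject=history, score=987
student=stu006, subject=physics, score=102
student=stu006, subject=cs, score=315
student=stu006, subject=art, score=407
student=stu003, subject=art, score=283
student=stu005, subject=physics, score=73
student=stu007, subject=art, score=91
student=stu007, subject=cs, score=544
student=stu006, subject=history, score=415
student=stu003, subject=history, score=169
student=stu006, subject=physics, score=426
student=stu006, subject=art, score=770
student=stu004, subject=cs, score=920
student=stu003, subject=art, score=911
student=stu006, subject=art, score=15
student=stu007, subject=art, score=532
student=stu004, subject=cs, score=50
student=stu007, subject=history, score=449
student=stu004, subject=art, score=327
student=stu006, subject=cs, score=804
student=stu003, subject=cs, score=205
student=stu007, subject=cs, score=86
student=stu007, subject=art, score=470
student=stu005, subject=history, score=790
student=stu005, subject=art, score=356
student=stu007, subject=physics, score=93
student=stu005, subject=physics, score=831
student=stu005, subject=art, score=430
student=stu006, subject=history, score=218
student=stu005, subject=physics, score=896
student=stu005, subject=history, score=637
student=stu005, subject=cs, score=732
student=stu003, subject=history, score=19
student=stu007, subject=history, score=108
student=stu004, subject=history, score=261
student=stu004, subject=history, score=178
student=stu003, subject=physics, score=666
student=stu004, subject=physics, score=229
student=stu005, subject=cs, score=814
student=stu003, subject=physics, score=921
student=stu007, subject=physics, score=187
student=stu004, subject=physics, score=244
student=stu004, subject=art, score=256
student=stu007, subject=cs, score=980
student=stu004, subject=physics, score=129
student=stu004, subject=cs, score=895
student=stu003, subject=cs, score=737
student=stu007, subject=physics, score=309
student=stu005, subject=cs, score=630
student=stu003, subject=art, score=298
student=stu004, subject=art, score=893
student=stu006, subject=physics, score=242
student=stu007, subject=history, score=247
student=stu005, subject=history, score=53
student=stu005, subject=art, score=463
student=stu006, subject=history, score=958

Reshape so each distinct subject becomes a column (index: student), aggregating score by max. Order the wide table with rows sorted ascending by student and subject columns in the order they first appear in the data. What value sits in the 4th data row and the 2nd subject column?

426

With rows sorted ascending by student, row 4 is student=stu006. subject columns in first-appearance order: cs, physics, history, art; column 2 is physics.
Long rows with student=stu006, subject=physics: max(102, 426, 242) = 426.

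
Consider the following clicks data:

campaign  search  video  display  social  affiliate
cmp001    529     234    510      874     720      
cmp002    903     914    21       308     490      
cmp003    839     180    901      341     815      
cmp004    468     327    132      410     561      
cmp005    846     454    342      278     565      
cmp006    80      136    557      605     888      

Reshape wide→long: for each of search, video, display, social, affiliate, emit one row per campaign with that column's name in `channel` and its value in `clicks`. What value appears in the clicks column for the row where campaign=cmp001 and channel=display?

Unpivoting turns each (campaign, wide-column) pair into one long row.
The wide cell at row cmp001, column display holds 510, so the long row (cmp001, display) has clicks=510.

510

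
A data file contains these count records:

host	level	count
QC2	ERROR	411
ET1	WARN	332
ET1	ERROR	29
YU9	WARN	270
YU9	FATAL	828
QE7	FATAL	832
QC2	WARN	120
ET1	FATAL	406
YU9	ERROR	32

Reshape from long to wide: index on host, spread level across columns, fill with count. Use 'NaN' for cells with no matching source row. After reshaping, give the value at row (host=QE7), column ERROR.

No long-format row has host=QE7 and level=ERROR, so the cell is NaN.

NaN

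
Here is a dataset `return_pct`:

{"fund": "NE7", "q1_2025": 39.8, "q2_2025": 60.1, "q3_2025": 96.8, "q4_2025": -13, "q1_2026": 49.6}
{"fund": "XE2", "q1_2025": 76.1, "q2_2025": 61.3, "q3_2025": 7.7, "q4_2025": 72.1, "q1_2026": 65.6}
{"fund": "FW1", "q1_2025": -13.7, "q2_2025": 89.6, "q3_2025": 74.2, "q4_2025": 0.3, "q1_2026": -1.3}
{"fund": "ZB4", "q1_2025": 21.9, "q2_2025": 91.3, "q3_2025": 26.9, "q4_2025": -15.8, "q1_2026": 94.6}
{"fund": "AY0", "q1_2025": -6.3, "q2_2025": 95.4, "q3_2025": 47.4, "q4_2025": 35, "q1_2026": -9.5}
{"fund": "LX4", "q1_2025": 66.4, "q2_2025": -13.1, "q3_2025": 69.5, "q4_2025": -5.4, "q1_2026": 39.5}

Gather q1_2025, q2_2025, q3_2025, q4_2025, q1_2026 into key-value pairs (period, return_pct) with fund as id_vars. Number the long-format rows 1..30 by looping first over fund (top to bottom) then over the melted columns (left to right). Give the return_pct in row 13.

30 rows total (6 × 5). Row 13: index ⌊(13-1)/5⌋ = 2 into fund → FW1; (13-1) mod 5 = 2 into the melted columns → q3_2025.
So row 13 is (FW1, q3_2025, 74.2); return_pct = 74.2.

74.2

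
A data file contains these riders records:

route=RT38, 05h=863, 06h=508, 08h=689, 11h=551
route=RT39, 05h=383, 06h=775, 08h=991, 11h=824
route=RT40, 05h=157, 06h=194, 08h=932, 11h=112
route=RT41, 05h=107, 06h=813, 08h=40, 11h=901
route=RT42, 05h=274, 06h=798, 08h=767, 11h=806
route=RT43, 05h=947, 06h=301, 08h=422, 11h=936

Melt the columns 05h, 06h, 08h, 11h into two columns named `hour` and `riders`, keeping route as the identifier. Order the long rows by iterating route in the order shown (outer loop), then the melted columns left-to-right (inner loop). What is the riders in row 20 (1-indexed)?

24 rows total (6 × 4). Row 20: index ⌊(20-1)/4⌋ = 4 into route → RT42; (20-1) mod 4 = 3 into the melted columns → 11h.
So row 20 is (RT42, 11h, 806); riders = 806.

806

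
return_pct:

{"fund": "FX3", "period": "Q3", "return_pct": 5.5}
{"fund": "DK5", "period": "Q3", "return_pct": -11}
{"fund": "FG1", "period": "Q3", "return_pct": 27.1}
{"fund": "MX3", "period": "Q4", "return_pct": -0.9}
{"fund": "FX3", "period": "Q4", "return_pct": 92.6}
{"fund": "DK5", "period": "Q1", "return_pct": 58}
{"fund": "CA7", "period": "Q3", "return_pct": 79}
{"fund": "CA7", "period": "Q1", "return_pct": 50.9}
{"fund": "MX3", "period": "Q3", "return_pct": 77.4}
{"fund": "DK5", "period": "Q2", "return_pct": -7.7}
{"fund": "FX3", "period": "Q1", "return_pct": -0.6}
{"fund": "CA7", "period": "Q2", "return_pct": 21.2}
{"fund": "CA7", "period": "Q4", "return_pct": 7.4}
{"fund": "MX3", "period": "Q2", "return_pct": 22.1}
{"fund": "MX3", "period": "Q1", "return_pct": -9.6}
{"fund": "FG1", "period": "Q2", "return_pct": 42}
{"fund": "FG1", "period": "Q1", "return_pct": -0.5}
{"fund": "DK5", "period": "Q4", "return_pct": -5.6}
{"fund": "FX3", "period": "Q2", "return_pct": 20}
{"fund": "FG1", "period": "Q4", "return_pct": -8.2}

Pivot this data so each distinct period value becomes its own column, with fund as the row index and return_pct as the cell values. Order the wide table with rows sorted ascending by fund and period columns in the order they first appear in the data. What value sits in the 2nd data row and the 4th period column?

With rows sorted ascending by fund, row 2 is fund=DK5. period columns in first-appearance order: Q3, Q4, Q1, Q2; column 4 is Q2.
Long rows with fund=DK5, period=Q2: return_pct = -7.7.

-7.7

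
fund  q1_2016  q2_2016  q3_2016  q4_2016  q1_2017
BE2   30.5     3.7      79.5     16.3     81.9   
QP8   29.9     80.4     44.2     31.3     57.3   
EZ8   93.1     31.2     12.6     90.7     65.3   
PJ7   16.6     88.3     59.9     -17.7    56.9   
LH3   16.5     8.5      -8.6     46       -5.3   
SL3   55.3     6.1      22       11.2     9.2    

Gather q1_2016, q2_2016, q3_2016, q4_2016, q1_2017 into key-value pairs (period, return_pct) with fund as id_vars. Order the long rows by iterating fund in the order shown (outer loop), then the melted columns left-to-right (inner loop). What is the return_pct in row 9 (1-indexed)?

30 rows total (6 × 5). Row 9: index ⌊(9-1)/5⌋ = 1 into fund → QP8; (9-1) mod 5 = 3 into the melted columns → q4_2016.
So row 9 is (QP8, q4_2016, 31.3); return_pct = 31.3.

31.3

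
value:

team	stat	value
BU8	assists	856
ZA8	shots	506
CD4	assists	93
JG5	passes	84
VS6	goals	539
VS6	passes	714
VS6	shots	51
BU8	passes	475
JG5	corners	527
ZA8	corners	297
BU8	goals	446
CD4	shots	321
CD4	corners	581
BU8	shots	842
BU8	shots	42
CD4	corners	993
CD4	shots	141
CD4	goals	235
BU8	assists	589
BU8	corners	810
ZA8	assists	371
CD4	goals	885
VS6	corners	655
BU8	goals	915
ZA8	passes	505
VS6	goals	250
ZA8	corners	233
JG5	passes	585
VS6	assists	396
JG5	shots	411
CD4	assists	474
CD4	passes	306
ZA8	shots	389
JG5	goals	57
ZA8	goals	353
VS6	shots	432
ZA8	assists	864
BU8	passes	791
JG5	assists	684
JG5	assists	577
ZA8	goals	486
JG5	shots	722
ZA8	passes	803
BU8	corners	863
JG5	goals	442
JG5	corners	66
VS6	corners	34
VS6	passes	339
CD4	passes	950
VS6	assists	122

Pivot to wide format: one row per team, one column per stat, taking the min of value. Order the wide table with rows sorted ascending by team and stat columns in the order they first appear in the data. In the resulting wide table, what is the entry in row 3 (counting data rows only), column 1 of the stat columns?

577

With rows sorted ascending by team, row 3 is team=JG5. stat columns in first-appearance order: assists, shots, passes, goals, corners; column 1 is assists.
Long rows with team=JG5, stat=assists: min(684, 577) = 577.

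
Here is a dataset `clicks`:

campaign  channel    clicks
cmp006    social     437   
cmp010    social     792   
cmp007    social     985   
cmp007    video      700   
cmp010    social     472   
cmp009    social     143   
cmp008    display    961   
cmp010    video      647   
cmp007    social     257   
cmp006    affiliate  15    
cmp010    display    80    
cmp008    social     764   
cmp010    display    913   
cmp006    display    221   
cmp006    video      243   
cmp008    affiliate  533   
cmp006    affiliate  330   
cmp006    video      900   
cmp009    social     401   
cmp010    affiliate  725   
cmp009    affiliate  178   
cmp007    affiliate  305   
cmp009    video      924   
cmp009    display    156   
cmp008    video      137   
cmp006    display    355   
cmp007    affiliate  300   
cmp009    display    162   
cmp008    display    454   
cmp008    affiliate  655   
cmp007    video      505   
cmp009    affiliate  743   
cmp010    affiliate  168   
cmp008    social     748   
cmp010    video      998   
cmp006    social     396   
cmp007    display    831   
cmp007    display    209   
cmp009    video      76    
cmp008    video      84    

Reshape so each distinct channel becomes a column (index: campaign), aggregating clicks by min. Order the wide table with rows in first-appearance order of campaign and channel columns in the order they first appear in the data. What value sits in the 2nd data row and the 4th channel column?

168

With rows in first-appearance order of campaign, row 2 is campaign=cmp010. channel columns in first-appearance order: social, video, display, affiliate; column 4 is affiliate.
Long rows with campaign=cmp010, channel=affiliate: min(725, 168) = 168.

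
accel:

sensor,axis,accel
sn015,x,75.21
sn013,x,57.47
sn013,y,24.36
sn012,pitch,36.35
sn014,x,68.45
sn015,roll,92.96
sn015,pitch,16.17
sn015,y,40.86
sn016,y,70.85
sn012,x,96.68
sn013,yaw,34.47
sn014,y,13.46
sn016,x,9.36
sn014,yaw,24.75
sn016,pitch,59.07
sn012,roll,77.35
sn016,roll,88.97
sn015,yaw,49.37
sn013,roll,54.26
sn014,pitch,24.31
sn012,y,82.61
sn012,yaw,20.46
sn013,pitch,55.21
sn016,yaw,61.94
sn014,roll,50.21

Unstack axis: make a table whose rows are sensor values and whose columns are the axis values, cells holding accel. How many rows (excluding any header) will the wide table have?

5

5 distinct sensor values → 5 rows.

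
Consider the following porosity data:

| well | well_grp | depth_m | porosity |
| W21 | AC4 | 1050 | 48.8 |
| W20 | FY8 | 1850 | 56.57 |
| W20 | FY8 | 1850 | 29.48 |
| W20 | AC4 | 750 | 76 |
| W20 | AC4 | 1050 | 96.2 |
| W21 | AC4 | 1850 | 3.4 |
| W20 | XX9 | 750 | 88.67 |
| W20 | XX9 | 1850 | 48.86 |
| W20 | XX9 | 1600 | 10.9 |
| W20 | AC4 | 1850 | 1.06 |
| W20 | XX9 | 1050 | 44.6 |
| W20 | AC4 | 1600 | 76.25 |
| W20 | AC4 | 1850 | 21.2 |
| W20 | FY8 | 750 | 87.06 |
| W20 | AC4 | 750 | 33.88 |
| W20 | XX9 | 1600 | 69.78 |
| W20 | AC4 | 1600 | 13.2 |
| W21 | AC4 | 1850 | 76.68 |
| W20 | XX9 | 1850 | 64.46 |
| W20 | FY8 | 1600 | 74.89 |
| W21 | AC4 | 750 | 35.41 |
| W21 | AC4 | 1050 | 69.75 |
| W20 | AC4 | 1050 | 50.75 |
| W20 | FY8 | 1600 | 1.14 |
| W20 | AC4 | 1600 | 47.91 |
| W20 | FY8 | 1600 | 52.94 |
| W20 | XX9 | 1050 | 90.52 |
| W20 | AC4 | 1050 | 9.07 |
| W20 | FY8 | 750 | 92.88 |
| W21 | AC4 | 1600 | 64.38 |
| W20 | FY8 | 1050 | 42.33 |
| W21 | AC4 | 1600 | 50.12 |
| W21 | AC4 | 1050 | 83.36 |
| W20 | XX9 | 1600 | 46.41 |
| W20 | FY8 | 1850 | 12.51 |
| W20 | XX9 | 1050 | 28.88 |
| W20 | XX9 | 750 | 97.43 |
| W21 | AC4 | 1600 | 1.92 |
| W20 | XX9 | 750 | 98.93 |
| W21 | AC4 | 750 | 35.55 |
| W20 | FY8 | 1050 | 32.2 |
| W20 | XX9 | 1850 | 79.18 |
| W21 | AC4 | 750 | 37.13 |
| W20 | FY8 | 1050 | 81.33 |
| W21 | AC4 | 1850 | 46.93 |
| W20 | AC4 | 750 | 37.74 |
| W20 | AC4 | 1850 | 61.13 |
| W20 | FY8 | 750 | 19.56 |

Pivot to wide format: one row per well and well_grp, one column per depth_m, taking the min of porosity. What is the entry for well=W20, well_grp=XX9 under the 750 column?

Rows with well=W20, well_grp=XX9 and depth_m=750: porosity values are 88.67, 97.43, 98.93.
min(88.67, 97.43, 98.93) = 88.67.

88.67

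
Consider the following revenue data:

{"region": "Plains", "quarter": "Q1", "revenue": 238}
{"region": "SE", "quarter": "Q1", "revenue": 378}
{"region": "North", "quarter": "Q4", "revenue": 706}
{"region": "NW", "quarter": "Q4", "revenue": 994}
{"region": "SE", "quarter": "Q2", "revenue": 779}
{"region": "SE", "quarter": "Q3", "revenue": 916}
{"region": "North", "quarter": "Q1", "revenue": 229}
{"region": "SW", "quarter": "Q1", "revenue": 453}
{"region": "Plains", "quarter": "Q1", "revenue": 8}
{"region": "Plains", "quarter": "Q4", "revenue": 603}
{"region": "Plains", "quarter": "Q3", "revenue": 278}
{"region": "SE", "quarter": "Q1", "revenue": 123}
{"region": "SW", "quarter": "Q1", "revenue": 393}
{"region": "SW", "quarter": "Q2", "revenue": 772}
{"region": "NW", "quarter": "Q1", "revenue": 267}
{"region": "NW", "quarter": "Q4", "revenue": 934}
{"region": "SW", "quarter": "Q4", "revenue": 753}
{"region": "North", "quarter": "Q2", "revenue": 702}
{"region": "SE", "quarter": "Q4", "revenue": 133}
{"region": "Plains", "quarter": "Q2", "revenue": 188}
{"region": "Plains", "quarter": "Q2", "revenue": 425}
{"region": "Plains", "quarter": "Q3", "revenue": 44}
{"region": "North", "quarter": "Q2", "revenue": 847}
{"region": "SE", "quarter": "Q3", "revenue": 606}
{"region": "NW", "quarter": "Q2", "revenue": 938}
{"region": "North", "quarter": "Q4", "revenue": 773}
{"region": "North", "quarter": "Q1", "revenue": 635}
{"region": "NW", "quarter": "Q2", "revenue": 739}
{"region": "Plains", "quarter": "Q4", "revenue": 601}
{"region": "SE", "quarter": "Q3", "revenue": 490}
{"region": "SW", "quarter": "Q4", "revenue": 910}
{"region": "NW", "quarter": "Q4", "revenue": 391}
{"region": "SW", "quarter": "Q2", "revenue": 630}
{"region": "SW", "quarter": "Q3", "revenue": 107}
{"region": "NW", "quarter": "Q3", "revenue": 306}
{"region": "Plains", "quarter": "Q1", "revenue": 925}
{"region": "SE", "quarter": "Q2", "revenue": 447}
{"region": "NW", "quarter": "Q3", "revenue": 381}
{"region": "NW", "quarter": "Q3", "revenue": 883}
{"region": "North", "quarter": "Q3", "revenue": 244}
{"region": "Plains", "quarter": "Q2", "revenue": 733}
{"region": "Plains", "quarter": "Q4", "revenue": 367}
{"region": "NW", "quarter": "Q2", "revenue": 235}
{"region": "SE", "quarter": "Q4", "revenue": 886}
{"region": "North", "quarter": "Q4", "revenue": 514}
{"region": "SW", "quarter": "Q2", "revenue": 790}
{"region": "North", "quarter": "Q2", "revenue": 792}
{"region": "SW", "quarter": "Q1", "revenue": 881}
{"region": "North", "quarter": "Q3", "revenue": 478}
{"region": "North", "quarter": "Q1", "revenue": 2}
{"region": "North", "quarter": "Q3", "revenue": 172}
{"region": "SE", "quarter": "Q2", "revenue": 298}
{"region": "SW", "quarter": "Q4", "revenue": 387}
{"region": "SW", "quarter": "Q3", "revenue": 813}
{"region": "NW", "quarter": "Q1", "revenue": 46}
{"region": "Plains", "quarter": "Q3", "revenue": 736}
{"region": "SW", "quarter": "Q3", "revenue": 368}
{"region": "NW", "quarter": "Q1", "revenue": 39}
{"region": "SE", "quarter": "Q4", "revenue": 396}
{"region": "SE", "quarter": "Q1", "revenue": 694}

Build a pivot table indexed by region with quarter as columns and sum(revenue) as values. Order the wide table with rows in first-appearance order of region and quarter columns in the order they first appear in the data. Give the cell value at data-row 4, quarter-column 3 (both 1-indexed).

1912

With rows in first-appearance order of region, row 4 is region=NW. quarter columns in first-appearance order: Q1, Q4, Q2, Q3; column 3 is Q2.
Long rows with region=NW, quarter=Q2: 938 + 739 + 235 = 1912.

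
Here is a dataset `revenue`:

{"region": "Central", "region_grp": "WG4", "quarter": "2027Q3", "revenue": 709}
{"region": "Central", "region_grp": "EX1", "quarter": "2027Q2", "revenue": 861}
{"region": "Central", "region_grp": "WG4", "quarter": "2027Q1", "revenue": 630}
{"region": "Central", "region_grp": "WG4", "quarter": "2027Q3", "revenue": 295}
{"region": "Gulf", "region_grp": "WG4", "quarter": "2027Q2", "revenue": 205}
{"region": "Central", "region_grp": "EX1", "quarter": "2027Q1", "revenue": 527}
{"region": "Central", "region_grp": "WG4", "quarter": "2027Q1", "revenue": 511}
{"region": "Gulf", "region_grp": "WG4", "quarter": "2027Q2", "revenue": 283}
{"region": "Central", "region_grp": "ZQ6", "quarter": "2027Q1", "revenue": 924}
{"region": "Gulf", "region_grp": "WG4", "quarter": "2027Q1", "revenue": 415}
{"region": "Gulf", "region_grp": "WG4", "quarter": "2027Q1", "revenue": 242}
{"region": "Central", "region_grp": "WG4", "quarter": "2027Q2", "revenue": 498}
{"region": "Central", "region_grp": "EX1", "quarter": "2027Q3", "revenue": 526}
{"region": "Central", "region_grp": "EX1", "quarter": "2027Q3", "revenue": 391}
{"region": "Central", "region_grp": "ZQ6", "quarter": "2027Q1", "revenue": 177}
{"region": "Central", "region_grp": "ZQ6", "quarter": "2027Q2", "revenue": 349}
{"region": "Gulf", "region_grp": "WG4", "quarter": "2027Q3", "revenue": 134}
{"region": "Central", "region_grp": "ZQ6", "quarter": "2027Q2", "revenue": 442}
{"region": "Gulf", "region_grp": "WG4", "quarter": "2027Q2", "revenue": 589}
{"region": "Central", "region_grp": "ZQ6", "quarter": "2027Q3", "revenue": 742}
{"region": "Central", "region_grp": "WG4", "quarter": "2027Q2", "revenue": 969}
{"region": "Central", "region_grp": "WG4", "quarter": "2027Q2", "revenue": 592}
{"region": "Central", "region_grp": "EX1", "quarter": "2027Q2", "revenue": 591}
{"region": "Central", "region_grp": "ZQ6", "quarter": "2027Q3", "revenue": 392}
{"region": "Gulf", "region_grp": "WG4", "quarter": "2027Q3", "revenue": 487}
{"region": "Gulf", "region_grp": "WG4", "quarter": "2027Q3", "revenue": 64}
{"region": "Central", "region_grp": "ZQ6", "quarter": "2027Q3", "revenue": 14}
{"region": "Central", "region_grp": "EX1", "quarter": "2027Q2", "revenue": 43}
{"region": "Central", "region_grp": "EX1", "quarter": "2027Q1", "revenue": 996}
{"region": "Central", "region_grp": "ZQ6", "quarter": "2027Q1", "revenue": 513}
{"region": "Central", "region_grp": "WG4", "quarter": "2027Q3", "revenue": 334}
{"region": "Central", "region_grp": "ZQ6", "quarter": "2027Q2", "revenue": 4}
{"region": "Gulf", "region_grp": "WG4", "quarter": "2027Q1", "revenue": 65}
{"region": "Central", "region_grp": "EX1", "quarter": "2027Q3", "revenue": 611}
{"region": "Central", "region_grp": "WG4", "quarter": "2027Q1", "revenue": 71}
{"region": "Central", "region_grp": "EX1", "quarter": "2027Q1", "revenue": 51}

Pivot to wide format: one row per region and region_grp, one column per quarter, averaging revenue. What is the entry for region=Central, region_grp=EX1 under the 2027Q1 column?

524.67

Rows with region=Central, region_grp=EX1 and quarter=2027Q1: revenue values are 527, 996, 51.
(527 + 996 + 51) / 3 = 524.67.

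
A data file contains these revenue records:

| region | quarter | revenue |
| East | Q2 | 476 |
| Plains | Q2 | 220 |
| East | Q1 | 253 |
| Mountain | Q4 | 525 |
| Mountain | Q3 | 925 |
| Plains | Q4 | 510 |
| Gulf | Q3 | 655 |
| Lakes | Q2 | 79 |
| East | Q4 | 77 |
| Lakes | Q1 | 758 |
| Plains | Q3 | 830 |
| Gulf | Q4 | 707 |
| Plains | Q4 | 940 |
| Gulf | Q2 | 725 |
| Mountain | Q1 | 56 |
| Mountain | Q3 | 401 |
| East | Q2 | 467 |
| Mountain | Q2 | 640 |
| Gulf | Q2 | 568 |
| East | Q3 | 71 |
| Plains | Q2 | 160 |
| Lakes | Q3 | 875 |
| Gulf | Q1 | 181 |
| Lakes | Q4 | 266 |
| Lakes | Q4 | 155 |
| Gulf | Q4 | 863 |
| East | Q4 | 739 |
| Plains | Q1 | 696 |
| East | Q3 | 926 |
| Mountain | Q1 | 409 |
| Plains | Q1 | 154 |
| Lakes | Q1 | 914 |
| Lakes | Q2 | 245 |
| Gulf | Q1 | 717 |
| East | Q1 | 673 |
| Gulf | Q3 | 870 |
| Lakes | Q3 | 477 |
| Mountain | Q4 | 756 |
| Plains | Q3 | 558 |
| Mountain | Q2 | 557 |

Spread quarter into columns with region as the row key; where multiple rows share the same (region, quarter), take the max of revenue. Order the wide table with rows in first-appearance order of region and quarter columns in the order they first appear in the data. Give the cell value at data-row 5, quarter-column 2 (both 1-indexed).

914

With rows in first-appearance order of region, row 5 is region=Lakes. quarter columns in first-appearance order: Q2, Q1, Q4, Q3; column 2 is Q1.
Long rows with region=Lakes, quarter=Q1: max(758, 914) = 914.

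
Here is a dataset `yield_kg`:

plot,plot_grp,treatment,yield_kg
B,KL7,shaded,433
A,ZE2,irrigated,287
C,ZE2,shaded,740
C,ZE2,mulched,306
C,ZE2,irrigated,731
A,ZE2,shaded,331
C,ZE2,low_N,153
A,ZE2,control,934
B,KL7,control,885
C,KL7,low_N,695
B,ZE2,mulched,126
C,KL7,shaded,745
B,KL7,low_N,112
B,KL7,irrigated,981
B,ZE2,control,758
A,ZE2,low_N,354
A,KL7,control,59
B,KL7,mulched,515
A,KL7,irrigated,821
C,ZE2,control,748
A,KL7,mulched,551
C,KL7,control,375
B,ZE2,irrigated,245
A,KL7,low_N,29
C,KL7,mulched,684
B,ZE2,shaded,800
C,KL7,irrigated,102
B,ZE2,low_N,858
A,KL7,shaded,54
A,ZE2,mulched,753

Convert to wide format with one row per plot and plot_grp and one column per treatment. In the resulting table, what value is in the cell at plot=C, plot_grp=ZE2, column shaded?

740

Wide layout: rows indexed by plot and plot_grp, columns are the 5 distinct treatment values (shaded, irrigated, mulched, low_N, control).
Cell (plot=C, plot_grp=ZE2, treatment=shaded) draws from the long row where plot=C, plot_grp=ZE2 and treatment=shaded, which has yield_kg=740.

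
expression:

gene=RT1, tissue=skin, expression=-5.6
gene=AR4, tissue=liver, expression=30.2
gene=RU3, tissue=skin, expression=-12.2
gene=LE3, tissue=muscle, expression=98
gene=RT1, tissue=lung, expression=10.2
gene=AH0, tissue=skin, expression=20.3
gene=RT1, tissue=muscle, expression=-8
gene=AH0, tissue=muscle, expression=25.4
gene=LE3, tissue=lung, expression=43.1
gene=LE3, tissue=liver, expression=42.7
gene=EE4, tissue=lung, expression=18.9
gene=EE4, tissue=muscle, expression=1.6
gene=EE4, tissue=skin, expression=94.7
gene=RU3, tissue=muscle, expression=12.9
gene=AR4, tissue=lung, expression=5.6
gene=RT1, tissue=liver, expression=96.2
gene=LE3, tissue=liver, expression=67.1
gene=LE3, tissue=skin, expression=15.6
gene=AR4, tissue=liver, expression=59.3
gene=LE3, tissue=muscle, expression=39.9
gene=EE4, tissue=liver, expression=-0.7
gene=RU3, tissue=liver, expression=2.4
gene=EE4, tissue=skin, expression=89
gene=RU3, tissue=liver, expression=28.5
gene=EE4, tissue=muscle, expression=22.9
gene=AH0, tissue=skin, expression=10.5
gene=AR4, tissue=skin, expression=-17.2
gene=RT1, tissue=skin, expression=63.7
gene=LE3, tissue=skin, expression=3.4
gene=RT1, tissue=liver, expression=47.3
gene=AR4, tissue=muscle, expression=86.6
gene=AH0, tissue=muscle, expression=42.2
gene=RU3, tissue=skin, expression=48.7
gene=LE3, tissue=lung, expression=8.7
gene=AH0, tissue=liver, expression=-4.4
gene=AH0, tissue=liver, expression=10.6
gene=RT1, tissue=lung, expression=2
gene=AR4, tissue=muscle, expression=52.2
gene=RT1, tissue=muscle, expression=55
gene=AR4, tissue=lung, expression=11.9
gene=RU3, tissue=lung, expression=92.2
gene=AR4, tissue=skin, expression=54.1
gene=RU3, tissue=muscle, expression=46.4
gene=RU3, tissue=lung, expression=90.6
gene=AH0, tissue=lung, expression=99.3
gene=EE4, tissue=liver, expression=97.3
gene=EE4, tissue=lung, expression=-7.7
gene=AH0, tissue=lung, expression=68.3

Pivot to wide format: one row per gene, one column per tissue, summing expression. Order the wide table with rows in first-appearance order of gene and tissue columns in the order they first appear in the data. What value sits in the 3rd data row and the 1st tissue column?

36.5

With rows in first-appearance order of gene, row 3 is gene=RU3. tissue columns in first-appearance order: skin, liver, muscle, lung; column 1 is skin.
Long rows with gene=RU3, tissue=skin: -12.2 + 48.7 = 36.5.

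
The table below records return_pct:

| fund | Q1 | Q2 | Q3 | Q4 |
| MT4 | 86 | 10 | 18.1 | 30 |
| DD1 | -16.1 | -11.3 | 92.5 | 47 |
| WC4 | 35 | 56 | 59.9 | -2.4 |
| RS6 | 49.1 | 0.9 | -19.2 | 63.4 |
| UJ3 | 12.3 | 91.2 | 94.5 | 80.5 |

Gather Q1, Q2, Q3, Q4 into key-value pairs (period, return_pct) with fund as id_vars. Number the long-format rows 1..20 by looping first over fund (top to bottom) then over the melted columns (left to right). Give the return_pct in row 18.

20 rows total (5 × 4). Row 18: index ⌊(18-1)/4⌋ = 4 into fund → UJ3; (18-1) mod 4 = 1 into the melted columns → Q2.
So row 18 is (UJ3, Q2, 91.2); return_pct = 91.2.

91.2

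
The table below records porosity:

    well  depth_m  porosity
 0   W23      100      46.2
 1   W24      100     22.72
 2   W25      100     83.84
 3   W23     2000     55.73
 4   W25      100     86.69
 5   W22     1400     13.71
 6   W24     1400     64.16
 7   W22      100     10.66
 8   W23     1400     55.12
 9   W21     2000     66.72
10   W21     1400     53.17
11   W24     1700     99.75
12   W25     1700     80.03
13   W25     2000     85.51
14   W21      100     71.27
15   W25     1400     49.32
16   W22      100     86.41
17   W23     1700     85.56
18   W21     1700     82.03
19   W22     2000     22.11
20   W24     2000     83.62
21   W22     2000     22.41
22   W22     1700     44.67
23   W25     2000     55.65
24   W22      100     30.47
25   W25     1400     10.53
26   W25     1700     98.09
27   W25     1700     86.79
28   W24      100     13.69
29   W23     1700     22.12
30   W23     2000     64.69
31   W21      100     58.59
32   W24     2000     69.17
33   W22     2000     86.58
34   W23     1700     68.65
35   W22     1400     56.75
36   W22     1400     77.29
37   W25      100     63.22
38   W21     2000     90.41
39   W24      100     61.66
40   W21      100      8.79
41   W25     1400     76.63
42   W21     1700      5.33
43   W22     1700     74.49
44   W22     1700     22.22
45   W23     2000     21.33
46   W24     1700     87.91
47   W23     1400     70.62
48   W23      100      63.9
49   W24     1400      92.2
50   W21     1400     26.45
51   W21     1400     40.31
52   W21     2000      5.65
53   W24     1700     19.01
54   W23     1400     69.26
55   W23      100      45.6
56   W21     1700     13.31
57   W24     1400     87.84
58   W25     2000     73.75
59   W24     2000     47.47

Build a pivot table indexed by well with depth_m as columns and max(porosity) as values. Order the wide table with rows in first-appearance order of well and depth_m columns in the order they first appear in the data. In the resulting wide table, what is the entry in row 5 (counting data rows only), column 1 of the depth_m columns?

With rows in first-appearance order of well, row 5 is well=W21. depth_m columns in first-appearance order: 100, 2000, 1400, 1700; column 1 is 100.
Long rows with well=W21, depth_m=100: max(71.27, 58.59, 8.79) = 71.27.

71.27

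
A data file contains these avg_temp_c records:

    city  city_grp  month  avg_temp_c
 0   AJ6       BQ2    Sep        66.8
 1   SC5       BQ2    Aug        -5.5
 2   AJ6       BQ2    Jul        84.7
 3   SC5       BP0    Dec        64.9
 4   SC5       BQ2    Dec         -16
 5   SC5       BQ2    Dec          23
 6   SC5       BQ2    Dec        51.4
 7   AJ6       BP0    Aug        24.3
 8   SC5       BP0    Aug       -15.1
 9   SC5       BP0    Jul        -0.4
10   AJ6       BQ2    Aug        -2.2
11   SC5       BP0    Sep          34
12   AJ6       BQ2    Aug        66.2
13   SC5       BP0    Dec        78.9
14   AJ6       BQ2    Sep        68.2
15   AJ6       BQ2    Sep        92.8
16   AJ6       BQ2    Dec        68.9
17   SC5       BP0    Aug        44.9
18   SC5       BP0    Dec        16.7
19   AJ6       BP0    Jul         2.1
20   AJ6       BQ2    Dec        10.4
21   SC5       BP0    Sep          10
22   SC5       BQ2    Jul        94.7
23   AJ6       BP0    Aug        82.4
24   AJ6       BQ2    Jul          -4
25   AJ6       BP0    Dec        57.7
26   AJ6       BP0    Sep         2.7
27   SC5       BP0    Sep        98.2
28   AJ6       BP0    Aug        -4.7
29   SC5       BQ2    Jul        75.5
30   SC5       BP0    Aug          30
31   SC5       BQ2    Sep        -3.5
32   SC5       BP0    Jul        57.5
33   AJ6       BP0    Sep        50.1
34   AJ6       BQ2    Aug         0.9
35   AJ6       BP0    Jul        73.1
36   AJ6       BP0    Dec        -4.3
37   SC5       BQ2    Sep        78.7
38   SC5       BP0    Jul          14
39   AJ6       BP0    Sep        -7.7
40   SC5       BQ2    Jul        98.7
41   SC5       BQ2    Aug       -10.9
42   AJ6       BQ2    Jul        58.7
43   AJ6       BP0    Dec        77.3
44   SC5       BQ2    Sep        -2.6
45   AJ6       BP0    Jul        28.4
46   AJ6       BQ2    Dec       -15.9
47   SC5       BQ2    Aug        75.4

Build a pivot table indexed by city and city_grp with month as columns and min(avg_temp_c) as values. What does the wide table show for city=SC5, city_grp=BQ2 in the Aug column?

-10.9

Rows with city=SC5, city_grp=BQ2 and month=Aug: avg_temp_c values are -5.5, -10.9, 75.4.
min(-5.5, -10.9, 75.4) = -10.9.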